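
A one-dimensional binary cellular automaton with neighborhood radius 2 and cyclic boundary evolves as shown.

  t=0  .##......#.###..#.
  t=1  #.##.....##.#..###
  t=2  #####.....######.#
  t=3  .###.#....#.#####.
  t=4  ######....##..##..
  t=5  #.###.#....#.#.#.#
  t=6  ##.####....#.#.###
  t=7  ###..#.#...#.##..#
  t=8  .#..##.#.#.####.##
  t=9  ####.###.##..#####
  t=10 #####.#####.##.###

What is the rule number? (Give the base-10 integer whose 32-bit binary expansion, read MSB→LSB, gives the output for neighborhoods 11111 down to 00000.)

  nb #####: next=#  (t=2,i=1, bit31=1)
  nb ####.: next=#  (t=1,i=17, bit30=1)
  nb ###.#: next=#  (t=1,i=0, bit29=1)
  nb ###..: next=.  (t=0,i=13, bit28=0)
  nb ##.##: next=#  (t=1,i=1, bit27=1)
  nb ##.#.: next=#  (t=1,i=11, bit26=1)
  nb ##..#: next=.  (t=0,i=14, bit25=0)
  nb ##...: next=#  (t=0,i=3, bit24=1)
  nb #.###: next=.  (t=0,i=11, bit23=0)
  nb #.##.: next=#  (t=1,i=2, bit22=1)
  nb #.#.#: next=#  (t=5,i=13, bit21=1)
  nb #.#..: next=#  (t=1,i=12, bit20=1)
  nb #..##: next=#  (t=0,i=0, bit19=1)
  nb #..#.: next=#  (t=0,i=15, bit18=1)
  nb #...#: next=#  (t=7,i=9, bit17=1)
  nb #....: next=.  (t=0,i=4, bit16=0)
  nb .####: next=.  (t=1,i=16, bit15=0)
  nb .###.: next=#  (t=0,i=12, bit14=1)
  nb .##.#: next=#  (t=1,i=10, bit13=1)
  nb .##..: next=#  (t=0,i=2, bit12=1)
  nb .#.##: next=#  (t=0,i=10, bit11=1)
  nb .#.#.: next=.  (t=5,i=12, bit10=0)
  nb .#..#: next=#  (t=0,i=17, bit9=1)
  nb .#...: next=.  (t=3,i=6, bit8=0)
  nb ..###: next=#  (t=1,i=15, bit7=1)
  nb ..##.: next=.  (t=0,i=1, bit6=0)
  nb ..#.#: next=#  (t=0,i=9, bit5=1)
  nb ..#..: next=#  (t=0,i=16, bit4=1)
  nb ...##: next=.  (t=1,i=8, bit3=0)
  nb ...#.: next=.  (t=0,i=8, bit2=0)
  nb ....#: next=.  (t=0,i=7, bit1=0)
  nb .....: next=.  (t=0,i=5, bit0=0)
  bits 11101101011111100111101010110000 = 3984489136

3984489136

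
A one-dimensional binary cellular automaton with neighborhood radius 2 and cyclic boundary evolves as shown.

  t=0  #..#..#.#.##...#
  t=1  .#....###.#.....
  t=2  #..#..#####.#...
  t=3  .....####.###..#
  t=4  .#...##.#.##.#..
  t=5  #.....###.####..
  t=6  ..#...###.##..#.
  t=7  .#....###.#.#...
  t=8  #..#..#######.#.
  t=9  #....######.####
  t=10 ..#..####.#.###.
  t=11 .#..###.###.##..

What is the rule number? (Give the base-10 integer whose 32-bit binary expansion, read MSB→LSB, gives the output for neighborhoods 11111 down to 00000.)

  #####|#  b31=1 t=2,i=8
  ####.|.  b30=0 t=2,i=9
  ###.#|#  b29=1 t=1,i=8
  ###..|.  b28=0 t=3,i=12
  ##.##|.  b27=0 t=3,i=9
  ##.#.|#  b26=1 t=1,i=9
  ##..#|#  b25=1 t=0,i=1
  ##...|.  b24=0 t=0,i=12
  #.###|#  b23=1 t=3,i=10
  #.##.|#  b22=1 t=0,i=10
  #.#.#|#  b21=1 t=0,i=8
  #.#..|#  b20=1 t=1,i=10
  #..##|#  b19=1 t=2,i=5
  #..#.|.  b18=0 t=0,i=2
  #...#|.  b17=0 t=0,i=13
  #....|#  b16=1 t=1,i=3
  .####|#  b15=1 t=2,i=7
  .###.|#  b14=1 t=1,i=7
  .##.#|#  b13=1 t=4,i=6
  .##..|.  b12=0 t=0,i=0
  .#.##|.  b11=0 t=0,i=9
  .#.#.|#  b10=1 t=0,i=7
  .#..#|.  b9=0 t=0,i=4
  .#...|.  b8=0 t=1,i=2
  ..###|#  b7=1 t=1,i=6
  ..##.|.  b6=0 t=0,i=15
  ..#.#|#  b5=1 t=0,i=6
  ..#..|.  b4=0 t=0,i=3
  ...##|.  b3=0 t=0,i=14
  ...#.|#  b2=1 t=1,i=0
  ....#|.  b1=0 t=1,i=4
  .....|.  b0=0 t=1,i=13
  bits 10100110111110011110010010100100 = 2801394852

2801394852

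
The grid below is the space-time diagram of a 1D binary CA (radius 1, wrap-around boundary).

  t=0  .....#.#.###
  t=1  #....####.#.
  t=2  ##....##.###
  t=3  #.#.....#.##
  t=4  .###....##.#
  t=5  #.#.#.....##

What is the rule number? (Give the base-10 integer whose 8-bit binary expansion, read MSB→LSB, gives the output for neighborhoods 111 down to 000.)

  [7] ### => #  t=0,i=10
  [6] ##. => .  t=0,i=11
  [5] #.# => #  t=0,i=6
  [4] #.. => #  t=0,i=0
  [3] .## => .  t=0,i=9
  [2] .#. => #  t=0,i=5
  [1] ..# => .  t=0,i=4
  [0] ... => .  t=0,i=1
  bits 10110100 = 180

180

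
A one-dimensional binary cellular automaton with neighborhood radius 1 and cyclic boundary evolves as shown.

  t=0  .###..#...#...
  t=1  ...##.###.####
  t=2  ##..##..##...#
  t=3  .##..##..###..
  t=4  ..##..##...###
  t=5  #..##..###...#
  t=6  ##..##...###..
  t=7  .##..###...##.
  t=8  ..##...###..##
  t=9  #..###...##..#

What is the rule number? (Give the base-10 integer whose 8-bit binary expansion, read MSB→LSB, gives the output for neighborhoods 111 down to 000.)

117

  ### -> .   bit 7 = 0  t=0,i=2
  ##. -> #   bit 6 = 1  t=0,i=3
  #.# -> #   bit 5 = 1  t=1,i=5
  #.. -> #   bit 4 = 1  t=0,i=4
  .## -> .   bit 3 = 0  t=0,i=1
  .#. -> #   bit 2 = 1  t=0,i=6
  ..# -> .   bit 1 = 0  t=0,i=0
  ... -> #   bit 0 = 1  t=0,i=8
  bits 01110101 = 117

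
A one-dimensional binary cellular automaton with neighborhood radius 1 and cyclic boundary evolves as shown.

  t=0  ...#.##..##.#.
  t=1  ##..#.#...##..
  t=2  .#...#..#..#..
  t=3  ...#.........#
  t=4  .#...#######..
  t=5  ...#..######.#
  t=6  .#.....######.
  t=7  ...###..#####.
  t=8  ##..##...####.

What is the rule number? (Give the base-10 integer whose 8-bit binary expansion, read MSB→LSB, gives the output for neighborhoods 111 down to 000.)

  [7] ### => #  t=4,i=6
  [6] ##. => #  t=0,i=6
  [5] #.# => #  t=0,i=4
  [4] #.. => .  t=0,i=7
  [3] .## => .  t=0,i=5
  [2] .#. => .  t=0,i=3
  [1] ..# => .  t=0,i=2
  [0] ... => #  t=0,i=0
  bits 11100001 = 225

225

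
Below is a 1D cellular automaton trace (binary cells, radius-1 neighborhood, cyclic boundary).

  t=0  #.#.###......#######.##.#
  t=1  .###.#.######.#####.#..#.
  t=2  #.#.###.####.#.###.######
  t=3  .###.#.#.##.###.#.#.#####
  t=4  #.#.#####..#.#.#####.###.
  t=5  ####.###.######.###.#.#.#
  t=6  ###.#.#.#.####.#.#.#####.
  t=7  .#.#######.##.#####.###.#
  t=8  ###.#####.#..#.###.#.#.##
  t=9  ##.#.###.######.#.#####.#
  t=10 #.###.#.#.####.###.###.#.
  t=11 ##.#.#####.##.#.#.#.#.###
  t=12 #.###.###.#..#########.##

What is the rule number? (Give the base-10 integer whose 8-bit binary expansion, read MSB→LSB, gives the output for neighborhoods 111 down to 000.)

  ###|#  b7=1 t=0,i=5
  ##.|.  b6=0 t=0,i=0
  #.#|#  b5=1 t=0,i=1
  #..|#  b4=1 t=0,i=7
  .##|.  b3=0 t=0,i=4
  .#.|#  b2=1 t=0,i=2
  ..#|#  b1=1 t=0,i=12
  ...|#  b0=1 t=0,i=8
  bits 10110111 = 183

183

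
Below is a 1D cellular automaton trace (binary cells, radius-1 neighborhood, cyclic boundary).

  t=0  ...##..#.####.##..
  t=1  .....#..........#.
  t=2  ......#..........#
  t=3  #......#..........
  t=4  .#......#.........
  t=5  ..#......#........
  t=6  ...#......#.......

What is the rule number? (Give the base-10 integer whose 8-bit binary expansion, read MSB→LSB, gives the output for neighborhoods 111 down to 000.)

  ### -> .   bit 7 = 0  t=0,i=10
  ##. -> .   bit 6 = 0  t=0,i=4
  #.# -> .   bit 5 = 0  t=0,i=8
  #.. -> #   bit 4 = 1  t=0,i=5
  .## -> .   bit 3 = 0  t=0,i=3
  .#. -> .   bit 2 = 0  t=0,i=7
  ..# -> .   bit 1 = 0  t=0,i=2
  ... -> .   bit 0 = 0  t=0,i=0
  bits 00010000 = 16

16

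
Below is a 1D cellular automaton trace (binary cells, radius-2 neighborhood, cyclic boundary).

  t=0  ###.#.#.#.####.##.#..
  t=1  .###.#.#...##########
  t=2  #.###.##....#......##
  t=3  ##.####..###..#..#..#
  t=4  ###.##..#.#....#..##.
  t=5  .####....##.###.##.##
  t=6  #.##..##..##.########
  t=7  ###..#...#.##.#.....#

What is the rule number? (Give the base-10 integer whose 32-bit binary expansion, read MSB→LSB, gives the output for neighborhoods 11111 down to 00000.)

1817830918

  nb #####: next=.  (t=1,i=13, bit31=0)
  nb ####.: next=#  (t=0,i=12, bit30=1)
  nb ###.#: next=#  (t=0,i=2, bit29=1)
  nb ###..: next=.  (t=3,i=6, bit28=0)
  nb ##.##: next=#  (t=0,i=14, bit27=1)
  nb ##.#.: next=#  (t=0,i=3, bit26=1)
  nb ##..#: next=.  (t=3,i=7, bit25=0)
  nb ##...: next=.  (t=2,i=8, bit24=0)
  nb #.###: next=.  (t=0,i=10, bit23=0)
  nb #.##.: next=#  (t=0,i=15, bit22=1)
  nb #.#.#: next=.  (t=0,i=4, bit21=0)
  nb #.#..: next=#  (t=0,i=18, bit20=1)
  nb #..##: next=#  (t=0,i=20, bit19=1)
  nb #..#.: next=.  (t=3,i=13, bit18=0)
  nb #...#: next=.  (t=1,i=9, bit17=0)
  nb #....: next=#  (t=2,i=9, bit16=1)
  nb .####: next=#  (t=0,i=11, bit15=1)
  nb .###.: next=#  (t=0,i=1, bit14=1)
  nb .##.#: next=#  (t=0,i=16, bit13=1)
  nb .##..: next=.  (t=2,i=7, bit12=0)
  nb .#.##: next=.  (t=0,i=9, bit11=0)
  nb .#.#.: next=#  (t=0,i=5, bit10=1)
  nb .#..#: next=#  (t=0,i=19, bit9=1)
  nb .#...: next=.  (t=1,i=8, bit8=0)
  nb ..###: next=.  (t=0,i=0, bit7=0)
  nb ..##.: next=.  (t=4,i=18, bit6=0)
  nb ..#.#: next=.  (t=4,i=8, bit5=0)
  nb ..#..: next=.  (t=2,i=12, bit4=0)
  nb ...##: next=.  (t=1,i=10, bit3=0)
  nb ...#.: next=#  (t=2,i=11, bit2=1)
  nb ....#: next=#  (t=2,i=10, bit1=1)
  nb .....: next=.  (t=2,i=15, bit0=0)
  bits 01101100010110011110011000000110 = 1817830918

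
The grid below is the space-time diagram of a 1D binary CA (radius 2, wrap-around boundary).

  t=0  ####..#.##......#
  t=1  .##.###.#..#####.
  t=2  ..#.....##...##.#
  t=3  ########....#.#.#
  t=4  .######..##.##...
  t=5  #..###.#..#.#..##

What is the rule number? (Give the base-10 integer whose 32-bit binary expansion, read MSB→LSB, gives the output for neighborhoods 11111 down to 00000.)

  ##### -> #   bit 31 = 1  t=0,i=1
  ####. -> #   bit 30 = 1  t=0,i=2
  ###.# -> .   bit 29 = 0  t=1,i=6
  ###.. -> .   bit 28 = 0  t=0,i=3
  ##.## -> .   bit 27 = 0  t=1,i=3
  ##.#. -> .   bit 26 = 0  t=1,i=7
  ##..# -> #   bit 25 = 1  t=0,i=4
  ##... -> .   bit 24 = 0  t=0,i=10
  #.### -> .   bit 23 = 0  t=1,i=4
  #.##. -> #   bit 22 = 1  t=0,i=8
  #.#.# -> .   bit 21 = 0  t=3,i=14
  #.#.. -> #   bit 20 = 1  t=1,i=8
  #..## -> .   bit 19 = 0  t=1,i=0
  #..#. -> #   bit 18 = 1  t=0,i=5
  #...# -> .   bit 17 = 0  t=2,i=11
  #.... -> #   bit 16 = 1  t=0,i=11
  .#### -> .   bit 15 = 0  t=0,i=0
  .###. -> .   bit 14 = 0  t=1,i=5
  .##.# -> #   bit 13 = 1  t=1,i=2
  .##.. -> .   bit 12 = 0  t=0,i=9
  .#.## -> .   bit 11 = 0  t=0,i=7
  .#.#. -> #   bit 10 = 1  t=3,i=13
  .#..# -> #   bit 9 = 1  t=1,i=9
  .#... -> #   bit 8 = 1  t=2,i=3
  ..### -> .   bit 7 = 0  t=0,i=16
  ..##. -> .   bit 6 = 0  t=1,i=1
  ..#.# -> #   bit 5 = 1  t=0,i=6
  ..#.. -> #   bit 4 = 1  t=2,i=2
  ...## -> #   bit 3 = 1  t=0,i=15
  ...#. -> .   bit 2 = 0  t=3,i=11
  ....# -> #   bit 1 = 1  t=0,i=14
  ..... -> #   bit 0 = 1  t=0,i=12
  bits 11000010010101010010011100111011 = 3260360507

3260360507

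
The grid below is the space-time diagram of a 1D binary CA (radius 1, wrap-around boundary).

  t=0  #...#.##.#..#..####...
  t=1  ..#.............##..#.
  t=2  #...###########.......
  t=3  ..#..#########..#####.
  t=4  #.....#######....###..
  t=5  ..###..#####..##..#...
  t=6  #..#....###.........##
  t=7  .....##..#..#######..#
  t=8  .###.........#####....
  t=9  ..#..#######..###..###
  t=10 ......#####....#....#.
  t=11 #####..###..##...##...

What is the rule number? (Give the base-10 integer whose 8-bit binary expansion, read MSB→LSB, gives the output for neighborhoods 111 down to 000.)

  ###|#  b7=1 t=0,i=16
  ##.|.  b6=0 t=0,i=7
  #.#|.  b5=0 t=0,i=5
  #..|.  b4=0 t=0,i=1
  .##|.  b3=0 t=0,i=6
  .#.|.  b2=0 t=0,i=0
  ..#|.  b1=0 t=0,i=3
  ...|#  b0=1 t=0,i=2
  bits 10000001 = 129

129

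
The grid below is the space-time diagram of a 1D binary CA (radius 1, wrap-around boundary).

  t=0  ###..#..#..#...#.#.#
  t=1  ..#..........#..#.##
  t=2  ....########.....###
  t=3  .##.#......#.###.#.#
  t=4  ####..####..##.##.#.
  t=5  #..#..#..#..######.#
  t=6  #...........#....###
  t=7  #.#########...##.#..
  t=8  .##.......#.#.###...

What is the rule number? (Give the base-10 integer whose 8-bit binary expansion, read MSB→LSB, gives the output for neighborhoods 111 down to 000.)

105

  ###|.  b7=0 t=0,i=0
  ##.|#  b6=1 t=0,i=2
  #.#|#  b5=1 t=0,i=16
  #..|.  b4=0 t=0,i=3
  .##|#  b3=1 t=0,i=19
  .#.|.  b2=0 t=0,i=5
  ..#|.  b1=0 t=0,i=4
  ...|#  b0=1 t=0,i=13
  bits 01101001 = 105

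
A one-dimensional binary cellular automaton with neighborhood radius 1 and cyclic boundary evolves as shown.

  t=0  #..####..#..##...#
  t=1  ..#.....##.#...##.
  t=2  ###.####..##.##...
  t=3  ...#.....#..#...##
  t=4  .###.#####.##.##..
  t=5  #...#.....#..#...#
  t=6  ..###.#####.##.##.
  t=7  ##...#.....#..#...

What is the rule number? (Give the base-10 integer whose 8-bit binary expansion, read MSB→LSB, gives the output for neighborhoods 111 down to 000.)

39

  ###|.  b7=0 t=0,i=4
  ##.|.  b6=0 t=0,i=0
  #.#|#  b5=1 t=1,i=10
  #..|.  b4=0 t=0,i=1
  .##|.  b3=0 t=0,i=3
  .#.|#  b2=1 t=0,i=9
  ..#|#  b1=1 t=0,i=2
  ...|#  b0=1 t=0,i=15
  bits 00100111 = 39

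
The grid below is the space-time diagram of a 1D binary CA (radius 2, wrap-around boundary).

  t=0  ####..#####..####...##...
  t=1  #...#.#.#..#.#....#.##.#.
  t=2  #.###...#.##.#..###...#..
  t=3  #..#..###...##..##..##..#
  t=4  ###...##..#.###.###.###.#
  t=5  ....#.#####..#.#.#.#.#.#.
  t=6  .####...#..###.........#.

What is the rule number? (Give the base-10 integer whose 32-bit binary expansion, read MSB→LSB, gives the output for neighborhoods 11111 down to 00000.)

2383827175

  ##### -> #   bit 31 = 1  t=0,i=8
  ####. -> .   bit 30 = 0  t=0,i=2
  ###.# -> .   bit 29 = 0  t=4,i=14
  ###.. -> .   bit 28 = 0  t=0,i=3
  ##.## -> #   bit 27 = 1  t=4,i=15
  ##.#. -> #   bit 26 = 1  t=1,i=22
  ##..# -> #   bit 25 = 1  t=0,i=4
  ##... -> .   bit 24 = 0  t=0,i=17
  #.### -> .   bit 23 = 0  t=2,i=2
  #.##. -> .   bit 22 = 0  t=1,i=20
  #.#.# -> .   bit 21 = 0  t=1,i=6
  #.#.. -> #   bit 20 = 1  t=1,i=0
  #..## -> .   bit 19 = 0  t=0,i=5
  #..#. -> #   bit 18 = 1  t=1,i=10
  #...# -> #   bit 17 = 1  t=0,i=18
  #.... -> .   bit 16 = 0  t=1,i=15
  .#### -> .   bit 15 = 0  t=0,i=1
  .###. -> #   bit 14 = 1  t=2,i=3
  .##.# -> .   bit 13 = 0  t=1,i=21
  .##.. -> #   bit 12 = 1  t=0,i=21
  .#.## -> .   bit 11 = 0  t=1,i=19
  .#.#. -> .   bit 10 = 0  t=1,i=5
  .#..# -> .   bit 9 = 0  t=1,i=9
  .#... -> .   bit 8 = 0  t=1,i=1
  ..### -> #   bit 7 = 1  t=0,i=0
  ..##. -> #   bit 6 = 1  t=0,i=20
  ..#.# -> #   bit 5 = 1  t=1,i=4
  ..#.. -> .   bit 4 = 0  t=2,i=22
  ...## -> .   bit 3 = 0  t=0,i=19
  ...#. -> #   bit 2 = 1  t=1,i=3
  ....# -> #   bit 1 = 1  t=1,i=16
  ..... -> #   bit 0 = 1  t=5,i=1
  bits 10001110000101100101000011100111 = 2383827175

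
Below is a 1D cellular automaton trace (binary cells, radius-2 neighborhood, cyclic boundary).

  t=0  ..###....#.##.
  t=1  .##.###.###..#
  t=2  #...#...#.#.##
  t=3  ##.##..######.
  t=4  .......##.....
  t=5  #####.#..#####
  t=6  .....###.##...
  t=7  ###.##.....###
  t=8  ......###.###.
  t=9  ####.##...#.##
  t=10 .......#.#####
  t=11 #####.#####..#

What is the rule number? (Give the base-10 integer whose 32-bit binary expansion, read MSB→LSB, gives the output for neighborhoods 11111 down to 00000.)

364220093

  #####|.  b31=0 t=3,i=9
  ####.|.  b30=0 t=3,i=11
  ###.#|.  b29=0 t=1,i=6
  ###..|#  b28=1 t=0,i=4
  ##.##|.  b27=0 t=1,i=3
  ##.#.|#  b26=1 t=5,i=5
  ##..#|.  b25=0 t=1,i=11
  ##...|#  b24=1 t=0,i=5
  #.###|#  b23=1 t=1,i=4
  #.##.|.  b22=0 t=0,i=11
  #.#.#|#  b21=1 t=2,i=10
  #.#..|#  b20=1 t=5,i=6
  #..##|.  b19=0 t=3,i=6
  #..#.|#  b18=1 t=1,i=12
  #...#|.  b17=0 t=0,i=0
  #....|#  b16=1 t=0,i=6
  .####|#  b15=1 t=3,i=8
  .###.|.  b14=0 t=0,i=3
  .##.#|.  b13=0 t=1,i=2
  .##..|.  b12=0 t=0,i=12
  .#.##|#  b11=1 t=0,i=10
  .#.#.|#  b10=1 t=2,i=9
  .#..#|#  b9=1 t=5,i=7
  .#...|.  b8=0 t=2,i=5
  ..###|#  b7=1 t=0,i=2
  ..##.|.  b6=0 t=4,i=7
  ..#.#|#  b5=1 t=0,i=9
  ..#..|#  b4=1 t=2,i=4
  ...##|#  b3=1 t=0,i=1
  ...#.|#  b2=1 t=0,i=8
  ....#|.  b1=0 t=0,i=7
  .....|#  b0=1 t=4,i=0
  bits 00010101101101011000111010111101 = 364220093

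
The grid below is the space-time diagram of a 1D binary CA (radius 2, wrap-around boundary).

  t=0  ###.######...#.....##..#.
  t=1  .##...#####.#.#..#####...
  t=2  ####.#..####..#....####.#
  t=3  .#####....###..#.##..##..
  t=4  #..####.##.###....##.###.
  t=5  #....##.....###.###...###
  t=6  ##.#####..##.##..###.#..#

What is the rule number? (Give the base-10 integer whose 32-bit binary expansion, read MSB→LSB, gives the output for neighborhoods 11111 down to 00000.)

4145041742

  nb #####: next=#  (t=0,i=6, bit31=1)
  nb ####.: next=#  (t=0,i=8, bit30=1)
  nb ###.#: next=#  (t=0,i=2, bit29=1)
  nb ###..: next=#  (t=0,i=9, bit28=1)
  nb ##.##: next=.  (t=0,i=3, bit27=0)
  nb ##.#.: next=#  (t=1,i=11, bit26=1)
  nb ##..#: next=#  (t=0,i=21, bit25=1)
  nb ##...: next=#  (t=0,i=10, bit24=1)
  nb #.###: next=.  (t=0,i=0, bit23=0)
  nb #.##.: next=.  (t=3,i=17, bit22=0)
  nb #.#.#: next=.  (t=1,i=12, bit21=0)
  nb #.#..: next=#  (t=1,i=14, bit20=1)
  nb #..##: next=.  (t=1,i=16, bit19=0)
  nb #..#.: next=.  (t=0,i=22, bit18=0)
  nb #...#: next=.  (t=0,i=11, bit17=0)
  nb #....: next=.  (t=0,i=15, bit16=0)
  nb .####: next=.  (t=0,i=5, bit15=0)
  nb .###.: next=#  (t=0,i=1, bit14=1)
  nb .##.#: next=.  (t=4,i=9, bit13=0)
  nb .##..: next=#  (t=0,i=20, bit12=1)
  nb .#.##: next=.  (t=0,i=24, bit11=0)
  nb .#.#.: next=.  (t=1,i=13, bit10=0)
  nb .#..#: next=.  (t=1,i=15, bit9=0)
  nb .#...: next=#  (t=0,i=14, bit8=1)
  nb ..###: next=.  (t=1,i=6, bit7=0)
  nb ..##.: next=#  (t=0,i=19, bit6=1)
  nb ..#.#: next=.  (t=0,i=23, bit5=0)
  nb ..#..: next=.  (t=0,i=13, bit4=0)
  nb ...##: next=#  (t=0,i=18, bit3=1)
  nb ...#.: next=#  (t=0,i=12, bit2=1)
  nb ....#: next=#  (t=0,i=17, bit1=1)
  nb .....: next=.  (t=0,i=16, bit0=0)
  bits 11110111000100000101000101001110 = 4145041742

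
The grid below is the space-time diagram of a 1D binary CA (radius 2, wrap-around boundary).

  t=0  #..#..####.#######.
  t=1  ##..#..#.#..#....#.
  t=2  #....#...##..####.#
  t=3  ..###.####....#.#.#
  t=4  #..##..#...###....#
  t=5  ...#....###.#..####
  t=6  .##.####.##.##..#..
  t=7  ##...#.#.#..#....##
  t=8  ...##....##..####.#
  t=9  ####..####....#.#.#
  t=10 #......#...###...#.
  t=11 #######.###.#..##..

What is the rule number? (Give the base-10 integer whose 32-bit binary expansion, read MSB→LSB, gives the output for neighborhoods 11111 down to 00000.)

  ##### -> .   bit 31 = 0  t=0,i=13
  ####. -> .   bit 30 = 0  t=0,i=8
  ###.# -> #   bit 29 = 1  t=0,i=9
  ###.. -> .   bit 28 = 0  t=3,i=9
  ##.## -> .   bit 27 = 0  t=0,i=10
  ##.#. -> .   bit 26 = 0  t=0,i=18
  ##..# -> .   bit 25 = 0  t=1,i=2
  ##... -> .   bit 24 = 0  t=2,i=1
  #.### -> .   bit 23 = 0  t=0,i=11
  #.##. -> #   bit 22 = 1  t=1,i=0
  #.#.# -> .   bit 21 = 0  t=3,i=16
  #.#.. -> #   bit 20 = 1  t=0,i=0
  #..## -> .   bit 19 = 0  t=0,i=5
  #..#. -> .   bit 18 = 0  t=0,i=2
  #...# -> #   bit 17 = 1  t=2,i=7
  #.... -> #   bit 16 = 1  t=1,i=14
  .#### -> #   bit 15 = 1  t=0,i=7
  .###. -> #   bit 14 = 1  t=3,i=3
  .##.# -> .   bit 13 = 0  t=6,i=2
  .##.. -> .   bit 12 = 0  t=1,i=1
  .#.## -> #   bit 11 = 1  t=1,i=18
  .#.#. -> .   bit 10 = 0  t=1,i=8
  .#..# -> #   bit 9 = 1  t=0,i=1
  .#... -> #   bit 8 = 1  t=1,i=13
  ..### -> .   bit 7 = 0  t=0,i=6
  ..##. -> #   bit 6 = 1  t=2,i=9
  ..#.# -> .   bit 5 = 0  t=1,i=7
  ..#.. -> .   bit 4 = 0  t=0,i=3
  ...## -> #   bit 3 = 1  t=2,i=8
  ...#. -> #   bit 2 = 1  t=1,i=16
  ....# -> #   bit 1 = 1  t=1,i=15
  ..... -> #   bit 0 = 1  t=10,i=3
  bits 00100000010100111100101101001111 = 542362447

542362447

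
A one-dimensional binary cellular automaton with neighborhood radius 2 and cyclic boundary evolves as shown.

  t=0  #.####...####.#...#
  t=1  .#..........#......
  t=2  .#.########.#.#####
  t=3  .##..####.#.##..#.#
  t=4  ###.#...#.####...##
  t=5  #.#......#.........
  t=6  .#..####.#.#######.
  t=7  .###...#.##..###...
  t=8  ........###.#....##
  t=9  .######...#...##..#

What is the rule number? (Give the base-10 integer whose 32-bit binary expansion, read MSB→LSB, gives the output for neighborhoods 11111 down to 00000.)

  [31] ##### => #  t=2,i=5
  [30] ####. => .  t=0,i=4
  [29] ###.# => #  t=0,i=12
  [28] ###.. => .  t=0,i=5
  [27] ##.## => #  t=0,i=1
  [26] ##.#. => .  t=0,i=13
  [25] ##..# => .  t=3,i=3
  [24] ##... => .  t=0,i=6
  [23] #.### => .  t=0,i=2
  [22] #.##. => #  t=3,i=1
  [21] #.#.# => #  t=2,i=1
  [20] #.#.. => .  t=0,i=14
  [19] #..## => #  t=3,i=4
  [18] #..#. => .  t=3,i=15
  [17] #...# => .  t=0,i=7
  [16] #.... => #  t=1,i=3
  [15] .#### => .  t=0,i=3
  [14] .###. => .  t=7,i=2
  [13] .##.# => .  t=0,i=0
  [12] .##.. => #  t=3,i=2
  [11] .#.## => #  t=2,i=2
  [10] .#.#. => #  t=3,i=17
  [9] .#..# => #  t=6,i=2
  [8] .#... => .  t=0,i=15
  [7] ..### => .  t=0,i=9
  [6] ..##. => .  t=0,i=18
  [5] ..#.# => .  t=3,i=16
  [4] ..#.. => #  t=1,i=1
  [3] ...## => .  t=0,i=8
  [2] ...#. => .  t=1,i=0
  [1] ....# => #  t=1,i=10
  [0] ..... => #  t=1,i=4
  bits 10101000011010010001111000010011 = 2825461267

2825461267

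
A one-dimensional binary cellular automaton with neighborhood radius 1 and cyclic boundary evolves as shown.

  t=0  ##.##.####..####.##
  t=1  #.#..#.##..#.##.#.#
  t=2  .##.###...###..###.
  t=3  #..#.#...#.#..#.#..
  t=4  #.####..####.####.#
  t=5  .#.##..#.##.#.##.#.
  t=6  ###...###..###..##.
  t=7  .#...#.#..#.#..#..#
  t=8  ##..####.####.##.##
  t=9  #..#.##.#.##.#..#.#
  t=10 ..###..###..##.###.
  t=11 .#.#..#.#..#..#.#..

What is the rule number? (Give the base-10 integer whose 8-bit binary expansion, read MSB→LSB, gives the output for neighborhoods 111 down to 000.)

166

  [7] ### => #  t=0,i=0
  [6] ##. => .  t=0,i=1
  [5] #.# => #  t=0,i=2
  [4] #.. => .  t=0,i=10
  [3] .## => .  t=0,i=3
  [2] .#. => #  t=1,i=2
  [1] ..# => #  t=0,i=11
  [0] ... => .  t=2,i=8
  bits 10100110 = 166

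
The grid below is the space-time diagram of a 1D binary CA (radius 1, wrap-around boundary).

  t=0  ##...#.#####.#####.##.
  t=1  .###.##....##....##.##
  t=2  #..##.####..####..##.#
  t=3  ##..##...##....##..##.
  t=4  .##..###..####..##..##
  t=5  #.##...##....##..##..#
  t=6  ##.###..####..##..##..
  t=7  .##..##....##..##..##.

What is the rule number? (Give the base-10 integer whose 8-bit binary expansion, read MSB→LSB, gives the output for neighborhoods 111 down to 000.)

117

  nb ###: next=.  (t=0,i=8, bit7=0)
  nb ##.: next=#  (t=0,i=1, bit6=1)
  nb #.#: next=#  (t=0,i=6, bit5=1)
  nb #..: next=#  (t=0,i=2, bit4=1)
  nb .##: next=.  (t=0,i=0, bit3=0)
  nb .#.: next=#  (t=0,i=5, bit2=1)
  nb ..#: next=.  (t=0,i=4, bit1=0)
  nb ...: next=#  (t=0,i=3, bit0=1)
  bits 01110101 = 117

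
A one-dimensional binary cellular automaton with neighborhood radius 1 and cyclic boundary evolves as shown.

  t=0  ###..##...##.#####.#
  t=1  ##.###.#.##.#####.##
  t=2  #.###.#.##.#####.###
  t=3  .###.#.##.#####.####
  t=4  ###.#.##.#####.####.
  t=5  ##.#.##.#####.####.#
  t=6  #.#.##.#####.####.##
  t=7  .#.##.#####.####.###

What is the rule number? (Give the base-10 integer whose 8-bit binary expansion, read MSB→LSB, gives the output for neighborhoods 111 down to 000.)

186

  [7] ### => #  t=0,i=0
  [6] ##. => .  t=0,i=2
  [5] #.# => #  t=0,i=12
  [4] #.. => #  t=0,i=3
  [3] .## => #  t=0,i=5
  [2] .#. => .  t=1,i=7
  [1] ..# => #  t=0,i=4
  [0] ... => .  t=0,i=8
  bits 10111010 = 186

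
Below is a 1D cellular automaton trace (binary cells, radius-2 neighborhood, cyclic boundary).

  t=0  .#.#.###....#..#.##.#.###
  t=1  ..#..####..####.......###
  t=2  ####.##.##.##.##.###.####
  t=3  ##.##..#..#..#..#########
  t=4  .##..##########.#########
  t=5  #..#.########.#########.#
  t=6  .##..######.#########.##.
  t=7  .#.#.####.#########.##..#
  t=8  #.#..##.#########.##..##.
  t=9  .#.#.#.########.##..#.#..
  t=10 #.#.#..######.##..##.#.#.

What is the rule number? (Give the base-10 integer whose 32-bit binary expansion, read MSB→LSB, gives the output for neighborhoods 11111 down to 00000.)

  #####|#  b31=1 t=2,i=0
  ####.|.  b30=0 t=1,i=7
  ###.#|#  b29=1 t=0,i=24
  ###..|#  b28=1 t=0,i=7
  ##.##|#  b27=1 t=2,i=4
  ##.#.|.  b26=0 t=0,i=0
  ##..#|#  b25=1 t=1,i=0
  ##...|#  b24=1 t=0,i=8
  #.###|#  b23=1 t=0,i=5
  #.##.|.  b22=0 t=0,i=17
  #.#.#|.  b21=0 t=0,i=1
  #.#..|.  b20=0 t=8,i=2
  #..##|.  b19=0 t=1,i=4
  #..#.|#  b18=1 t=0,i=14
  #...#|.  b17=0 t=9,i=24
  #....|.  b16=0 t=0,i=9
  .####|#  b15=1 t=1,i=6
  .###.|#  b14=1 t=0,i=6
  .##.#|.  b13=0 t=0,i=18
  .##..|.  b12=0 t=3,i=4
  .#.##|.  b11=0 t=0,i=4
  .#.#.|#  b10=1 t=0,i=2
  .#..#|#  b9=1 t=0,i=13
  .#...|#  b8=1 t=9,i=23
  ..###|#  b7=1 t=1,i=5
  ..##.|#  b6=1 t=6,i=1
  ..#.#|.  b5=0 t=0,i=15
  ..#..|#  b4=1 t=0,i=12
  ...##|#  b3=1 t=1,i=21
  ...#.|#  b2=1 t=0,i=11
  ....#|.  b1=0 t=0,i=10
  .....|#  b0=1 t=1,i=17
  bits 10111011100001001100011111011101 = 3146041309

3146041309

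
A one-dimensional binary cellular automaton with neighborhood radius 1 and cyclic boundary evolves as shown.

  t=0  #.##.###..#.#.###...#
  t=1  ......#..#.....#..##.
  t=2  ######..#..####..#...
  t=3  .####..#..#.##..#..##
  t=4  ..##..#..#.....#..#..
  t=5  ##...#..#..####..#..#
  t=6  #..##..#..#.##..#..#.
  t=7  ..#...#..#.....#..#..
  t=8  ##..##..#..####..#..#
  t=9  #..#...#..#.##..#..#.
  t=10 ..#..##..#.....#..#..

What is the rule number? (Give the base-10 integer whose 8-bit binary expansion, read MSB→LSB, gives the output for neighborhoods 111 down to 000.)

  nb ###: next=#  (t=0,i=6, bit7=1)
  nb ##.: next=.  (t=0,i=0, bit6=0)
  nb #.#: next=.  (t=0,i=1, bit5=0)
  nb #..: next=.  (t=0,i=8, bit4=0)
  nb .##: next=.  (t=0,i=2, bit3=0)
  nb .#.: next=.  (t=0,i=10, bit2=0)
  nb ..#: next=#  (t=0,i=9, bit1=1)
  nb ...: next=#  (t=0,i=18, bit0=1)
  bits 10000011 = 131

131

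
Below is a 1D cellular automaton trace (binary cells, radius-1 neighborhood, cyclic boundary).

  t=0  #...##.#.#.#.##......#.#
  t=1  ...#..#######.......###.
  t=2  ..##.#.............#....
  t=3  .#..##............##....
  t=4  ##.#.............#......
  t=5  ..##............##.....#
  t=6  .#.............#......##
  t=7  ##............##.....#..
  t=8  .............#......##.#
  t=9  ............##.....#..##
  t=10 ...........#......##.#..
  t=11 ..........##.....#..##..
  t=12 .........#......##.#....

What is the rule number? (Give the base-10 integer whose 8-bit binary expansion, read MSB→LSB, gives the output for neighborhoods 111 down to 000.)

  nb ###: next=.  (t=1,i=7, bit7=0)
  nb ##.: next=.  (t=0,i=0, bit6=0)
  nb #.#: next=#  (t=0,i=6, bit5=1)
  nb #..: next=.  (t=0,i=1, bit4=0)
  nb .##: next=.  (t=0,i=4, bit3=0)
  nb .#.: next=#  (t=0,i=7, bit2=1)
  nb ..#: next=#  (t=0,i=3, bit1=1)
  nb ...: next=.  (t=0,i=2, bit0=0)
  bits 00100110 = 38

38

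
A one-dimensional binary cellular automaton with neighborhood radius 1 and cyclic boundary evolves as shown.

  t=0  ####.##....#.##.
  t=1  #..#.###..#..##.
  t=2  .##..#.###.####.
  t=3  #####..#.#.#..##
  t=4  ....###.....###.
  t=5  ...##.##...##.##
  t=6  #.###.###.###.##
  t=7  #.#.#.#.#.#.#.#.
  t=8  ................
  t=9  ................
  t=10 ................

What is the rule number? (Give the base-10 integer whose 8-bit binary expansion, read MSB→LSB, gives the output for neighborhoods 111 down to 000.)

  nb ###: next=.  (t=0,i=1, bit7=0)
  nb ##.: next=#  (t=0,i=3, bit6=1)
  nb #.#: next=.  (t=0,i=4, bit5=0)
  nb #..: next=#  (t=0,i=7, bit4=1)
  nb .##: next=#  (t=0,i=0, bit3=1)
  nb .#.: next=.  (t=0,i=11, bit2=0)
  nb ..#: next=#  (t=0,i=10, bit1=1)
  nb ...: next=.  (t=0,i=8, bit0=0)
  bits 01011010 = 90

90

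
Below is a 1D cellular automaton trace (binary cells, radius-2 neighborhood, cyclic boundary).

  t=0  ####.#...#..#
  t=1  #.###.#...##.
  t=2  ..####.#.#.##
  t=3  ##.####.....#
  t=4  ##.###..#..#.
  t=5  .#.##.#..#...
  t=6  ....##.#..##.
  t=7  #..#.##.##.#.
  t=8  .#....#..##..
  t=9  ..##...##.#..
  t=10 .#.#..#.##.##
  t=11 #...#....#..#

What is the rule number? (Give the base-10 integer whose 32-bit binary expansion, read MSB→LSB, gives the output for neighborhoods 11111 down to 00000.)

1720316680

  ##### -> .   bit 31 = 0  t=0,i=1
  ####. -> #   bit 30 = 1  t=0,i=2
  ###.# -> #   bit 29 = 1  t=0,i=3
  ###.. -> .   bit 28 = 0  t=3,i=6
  ##.## -> .   bit 27 = 0  t=3,i=2
  ##.#. -> #   bit 26 = 1  t=0,i=4
  ##..# -> #   bit 25 = 1  t=2,i=0
  ##... -> .   bit 24 = 0  t=3,i=7
  #.### -> #   bit 23 = 1  t=1,i=2
  #.##. -> .   bit 22 = 0  t=2,i=11
  #.#.# -> .   bit 21 = 0  t=1,i=0
  #.#.. -> .   bit 20 = 0  t=0,i=5
  #..## -> #   bit 19 = 1  t=0,i=11
  #..#. -> .   bit 18 = 0  t=4,i=7
  #...# -> .   bit 17 = 0  t=0,i=7
  #.... -> #   bit 16 = 1  t=3,i=8
  .#### -> #   bit 15 = 1  t=0,i=0
  .###. -> #   bit 14 = 1  t=1,i=3
  .##.# -> #   bit 13 = 1  t=1,i=11
  .##.. -> #   bit 12 = 1  t=2,i=12
  .#.## -> .   bit 11 = 0  t=1,i=1
  .#.#. -> .   bit 10 = 0  t=2,i=8
  .#..# -> #   bit 9 = 1  t=0,i=10
  .#... -> #   bit 8 = 1  t=0,i=6
  ..### -> .   bit 7 = 0  t=0,i=12
  ..##. -> .   bit 6 = 0  t=1,i=10
  ..#.# -> .   bit 5 = 0  t=4,i=11
  ..#.. -> .   bit 4 = 0  t=0,i=9
  ...## -> #   bit 3 = 1  t=1,i=9
  ...#. -> .   bit 2 = 0  t=0,i=8
  ....# -> .   bit 1 = 0  t=3,i=10
  ..... -> .   bit 0 = 0  t=3,i=9
  bits 01100110100010011111001100001000 = 1720316680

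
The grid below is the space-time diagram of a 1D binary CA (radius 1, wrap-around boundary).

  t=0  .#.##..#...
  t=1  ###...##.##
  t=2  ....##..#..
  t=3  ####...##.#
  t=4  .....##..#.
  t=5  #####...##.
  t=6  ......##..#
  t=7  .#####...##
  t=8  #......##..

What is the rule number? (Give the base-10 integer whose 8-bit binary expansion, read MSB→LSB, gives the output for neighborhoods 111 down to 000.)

39

  ###|.  b7=0 t=1,i=0
  ##.|.  b6=0 t=0,i=4
  #.#|#  b5=1 t=0,i=2
  #..|.  b4=0 t=0,i=5
  .##|.  b3=0 t=0,i=3
  .#.|#  b2=1 t=0,i=1
  ..#|#  b1=1 t=0,i=0
  ...|#  b0=1 t=0,i=9
  bits 00100111 = 39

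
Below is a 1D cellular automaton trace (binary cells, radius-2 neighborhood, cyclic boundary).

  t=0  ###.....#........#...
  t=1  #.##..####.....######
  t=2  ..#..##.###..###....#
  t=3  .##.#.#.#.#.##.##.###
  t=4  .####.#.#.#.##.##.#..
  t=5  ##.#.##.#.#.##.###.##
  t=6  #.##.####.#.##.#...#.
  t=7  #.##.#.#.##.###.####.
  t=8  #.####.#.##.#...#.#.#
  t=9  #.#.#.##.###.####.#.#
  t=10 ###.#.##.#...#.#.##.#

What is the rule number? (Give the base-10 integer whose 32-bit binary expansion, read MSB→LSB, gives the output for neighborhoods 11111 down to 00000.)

1441669566

  ##### -> .   bit 31 = 0  t=1,i=17
  ####. -> #   bit 30 = 1  t=1,i=8
  ###.# -> .   bit 29 = 0  t=1,i=0
  ###.. -> #   bit 28 = 1  t=0,i=2
  ##.## -> .   bit 27 = 0  t=1,i=1
  ##.#. -> #   bit 26 = 1  t=3,i=3
  ##..# -> .   bit 25 = 0  t=1,i=4
  ##... -> #   bit 24 = 1  t=0,i=3
  #.### -> #   bit 23 = 1  t=2,i=8
  #.##. -> #   bit 22 = 1  t=1,i=2
  #.#.# -> #   bit 21 = 1  t=3,i=4
  #.#.. -> .   bit 20 = 0  t=4,i=18
  #..## -> #   bit 19 = 1  t=1,i=5
  #..#. -> #   bit 18 = 1  t=2,i=1
  #...# -> #   bit 17 = 1  t=0,i=19
  #.... -> .   bit 16 = 0  t=0,i=4
  .#### -> .   bit 15 = 0  t=1,i=7
  .###. -> .   bit 14 = 0  t=0,i=1
  .##.# -> #   bit 13 = 1  t=2,i=6
  .##.. -> .   bit 12 = 0  t=1,i=3
  .#.## -> .   bit 11 = 0  t=3,i=11
  .#.#. -> .   bit 10 = 0  t=3,i=5
  .#..# -> .   bit 9 = 0  t=2,i=0
  .#... -> #   bit 8 = 1  t=0,i=9
  ..### -> #   bit 7 = 1  t=0,i=0
  ..##. -> .   bit 6 = 0  t=2,i=5
  ..#.# -> #   bit 5 = 1  t=6,i=19
  ..#.. -> #   bit 4 = 1  t=0,i=8
  ...## -> #   bit 3 = 1  t=0,i=20
  ...#. -> #   bit 2 = 1  t=0,i=7
  ....# -> #   bit 1 = 1  t=0,i=6
  ..... -> .   bit 0 = 0  t=0,i=5
  bits 01010101111011100010000110111110 = 1441669566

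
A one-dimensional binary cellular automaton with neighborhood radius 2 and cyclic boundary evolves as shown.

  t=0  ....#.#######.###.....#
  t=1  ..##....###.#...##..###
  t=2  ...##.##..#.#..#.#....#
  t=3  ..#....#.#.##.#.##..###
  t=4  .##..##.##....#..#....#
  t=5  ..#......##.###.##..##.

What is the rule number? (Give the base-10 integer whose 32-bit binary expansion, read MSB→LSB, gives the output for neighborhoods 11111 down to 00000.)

  nb #####: next=#  (t=0,i=8, bit31=1)
  nb ####.: next=.  (t=0,i=11, bit30=0)
  nb ###.#: next=#  (t=0,i=12, bit29=1)
  nb ###..: next=#  (t=0,i=16, bit28=1)
  nb ##.##: next=.  (t=0,i=13, bit27=0)
  nb ##.#.: next=.  (t=1,i=11, bit26=0)
  nb ##..#: next=.  (t=1,i=0, bit25=0)
  nb ##...: next=#  (t=0,i=17, bit24=1)
  nb #.###: next=.  (t=0,i=6, bit23=0)
  nb #.##.: next=.  (t=2,i=6, bit22=0)
  nb #.#.#: next=#  (t=3,i=9, bit21=1)
  nb #.#..: next=#  (t=1,i=12, bit20=1)
  nb #..##: next=.  (t=1,i=1, bit19=0)
  nb #..#.: next=#  (t=2,i=9, bit18=1)
  nb #...#: next=.  (t=1,i=14, bit17=0)
  nb #....: next=.  (t=0,i=1, bit16=0)
  nb .####: next=.  (t=0,i=7, bit15=0)
  nb .###.: next=.  (t=0,i=15, bit14=0)
  nb .##.#: next=.  (t=2,i=4, bit13=0)
  nb .##..: next=#  (t=1,i=3, bit12=1)
  nb .#.##: next=.  (t=0,i=5, bit11=0)
  nb .#.#.: next=#  (t=2,i=11, bit10=1)
  nb .#..#: next=.  (t=2,i=13, bit9=0)
  nb .#...: next=.  (t=0,i=0, bit8=0)
  nb ..###: next=.  (t=1,i=8, bit7=0)
  nb ..##.: next=.  (t=1,i=2, bit6=0)
  nb ..#.#: next=.  (t=0,i=4, bit5=0)
  nb ..#..: next=#  (t=0,i=22, bit4=1)
  nb ...##: next=#  (t=1,i=7, bit3=1)
  nb ...#.: next=#  (t=0,i=3, bit2=1)
  nb ....#: next=#  (t=0,i=2, bit1=1)
  nb .....: next=.  (t=0,i=19, bit0=0)
  bits 10110001001101000001010000011110 = 2972980254

2972980254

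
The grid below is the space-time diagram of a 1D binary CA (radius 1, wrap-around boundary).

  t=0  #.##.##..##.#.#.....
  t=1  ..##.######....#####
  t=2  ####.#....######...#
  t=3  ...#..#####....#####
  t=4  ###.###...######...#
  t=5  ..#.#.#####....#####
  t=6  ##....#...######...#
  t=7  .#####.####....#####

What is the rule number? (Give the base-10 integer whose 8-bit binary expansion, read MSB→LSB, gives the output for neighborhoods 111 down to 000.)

  nb ###: next=.  (t=1,i=6, bit7=0)
  nb ##.: next=#  (t=0,i=3, bit6=1)
  nb #.#: next=.  (t=0,i=1, bit5=0)
  nb #..: next=#  (t=0,i=7, bit4=1)
  nb .##: next=#  (t=0,i=2, bit3=1)
  nb .#.: next=.  (t=0,i=0, bit2=0)
  nb ..#: next=#  (t=0,i=8, bit1=1)
  nb ...: next=#  (t=0,i=16, bit0=1)
  bits 01011011 = 91

91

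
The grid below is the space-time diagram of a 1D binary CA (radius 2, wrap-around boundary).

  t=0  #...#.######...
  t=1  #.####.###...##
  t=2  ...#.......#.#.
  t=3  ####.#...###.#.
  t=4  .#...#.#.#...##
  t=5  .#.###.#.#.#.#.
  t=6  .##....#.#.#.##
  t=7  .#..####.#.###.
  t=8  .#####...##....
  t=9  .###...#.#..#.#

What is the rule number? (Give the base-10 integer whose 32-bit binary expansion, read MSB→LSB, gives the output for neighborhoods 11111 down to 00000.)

  ##### -> #   bit 31 = 1  t=0,i=8
  ####. -> .   bit 30 = 0  t=0,i=10
  ###.# -> .   bit 29 = 0  t=1,i=0
  ###.. -> .   bit 28 = 0  t=0,i=11
  ##.## -> .   bit 27 = 0  t=1,i=1
  ##.#. -> .   bit 26 = 0  t=3,i=4
  ##..# -> .   bit 25 = 0  t=7,i=14
  ##... -> .   bit 24 = 0  t=0,i=12
  #.### -> .   bit 23 = 0  t=0,i=6
  #.##. -> #   bit 22 = 1  t=6,i=1
  #.#.# -> #   bit 21 = 1  t=3,i=13
  #.#.. -> #   bit 20 = 1  t=2,i=13
  #..## -> #   bit 19 = 1  t=7,i=3
  #..#. -> .   bit 18 = 0  t=5,i=0
  #...# -> #   bit 17 = 1  t=0,i=2
  #.... -> #   bit 16 = 1  t=2,i=0
  .#### -> #   bit 15 = 1  t=0,i=7
  .###. -> .   bit 14 = 0  t=1,i=8
  .##.# -> .   bit 13 = 0  t=4,i=14
  .##.. -> .   bit 12 = 0  t=6,i=2
  .#.## -> #   bit 11 = 1  t=0,i=5
  .#.#. -> .   bit 10 = 0  t=2,i=12
  .#..# -> #   bit 9 = 1  t=5,i=14
  .#... -> .   bit 8 = 0  t=0,i=1
  ..### -> #   bit 7 = 1  t=1,i=13
  ..##. -> #   bit 6 = 1  t=4,i=13
  ..#.# -> #   bit 5 = 1  t=0,i=4
  ..#.. -> #   bit 4 = 1  t=0,i=0
  ...## -> .   bit 3 = 0  t=1,i=12
  ...#. -> #   bit 2 = 1  t=0,i=3
  ....# -> #   bit 1 = 1  t=2,i=1
  ..... -> .   bit 0 = 0  t=2,i=6
  bits 10000000011110111000101011110110 = 2155580150

2155580150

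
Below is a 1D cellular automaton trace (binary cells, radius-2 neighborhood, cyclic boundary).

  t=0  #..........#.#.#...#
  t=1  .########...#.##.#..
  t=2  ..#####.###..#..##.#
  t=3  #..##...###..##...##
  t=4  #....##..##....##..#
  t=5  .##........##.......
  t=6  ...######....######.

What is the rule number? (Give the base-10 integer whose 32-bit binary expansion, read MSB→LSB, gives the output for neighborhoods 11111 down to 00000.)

2509491729

  nb #####: next=#  (t=1,i=3, bit31=1)
  nb ####.: next=.  (t=1,i=7, bit30=0)
  nb ###.#: next=.  (t=2,i=6, bit29=0)
  nb ###..: next=#  (t=1,i=8, bit28=1)
  nb ##.##: next=.  (t=2,i=7, bit27=0)
  nb ##.#.: next=#  (t=1,i=16, bit26=1)
  nb ##..#: next=.  (t=2,i=11, bit25=0)
  nb ##...: next=#  (t=0,i=1, bit24=1)
  nb #.###: next=#  (t=2,i=8, bit23=1)
  nb #.##.: next=.  (t=1,i=14, bit22=0)
  nb #.#.#: next=.  (t=0,i=13, bit21=0)
  nb #.#..: next=#  (t=0,i=15, bit20=1)
  nb #..##: next=.  (t=2,i=1, bit19=0)
  nb #..#.: next=.  (t=2,i=12, bit18=0)
  nb #...#: next=#  (t=0,i=17, bit17=1)
  nb #....: next=#  (t=0,i=2, bit16=1)
  nb .####: next=#  (t=1,i=2, bit15=1)
  nb .###.: next=#  (t=2,i=9, bit14=1)
  nb .##.#: next=.  (t=1,i=15, bit13=0)
  nb .##..: next=.  (t=0,i=0, bit12=0)
  nb .#.##: next=#  (t=1,i=13, bit11=1)
  nb .#.#.: next=#  (t=0,i=12, bit10=1)
  nb .#..#: next=#  (t=2,i=0, bit9=1)
  nb .#...: next=.  (t=0,i=16, bit8=0)
  nb ..###: next=.  (t=1,i=1, bit7=0)
  nb ..##.: next=.  (t=0,i=19, bit6=0)
  nb ..#.#: next=.  (t=0,i=11, bit5=0)
  nb ..#..: next=#  (t=2,i=13, bit4=1)
  nb ...##: next=.  (t=0,i=18, bit3=0)
  nb ...#.: next=.  (t=0,i=10, bit2=0)
  nb ....#: next=.  (t=0,i=9, bit1=0)
  nb .....: next=#  (t=0,i=3, bit0=1)
  bits 10010101100100111100111000010001 = 2509491729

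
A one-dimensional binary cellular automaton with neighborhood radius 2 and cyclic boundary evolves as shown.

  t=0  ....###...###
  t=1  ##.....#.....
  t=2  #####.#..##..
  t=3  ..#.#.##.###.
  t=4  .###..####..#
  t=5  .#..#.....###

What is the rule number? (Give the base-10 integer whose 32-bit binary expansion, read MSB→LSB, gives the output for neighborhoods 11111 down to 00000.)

2882877029

  ##### -> #   bit 31 = 1  t=2,i=2
  ####. -> .   bit 30 = 0  t=2,i=3
  ###.# -> #   bit 29 = 1  t=2,i=4
  ###.. -> .   bit 28 = 0  t=0,i=6
  ##.## -> #   bit 27 = 1  t=3,i=8
  ##.#. -> .   bit 26 = 0  t=2,i=5
  ##..# -> #   bit 25 = 1  t=2,i=11
  ##... -> #   bit 24 = 1  t=0,i=0
  #.### -> #   bit 23 = 1  t=3,i=9
  #.##. -> #   bit 22 = 1  t=3,i=6
  #.#.# -> .   bit 21 = 0  t=3,i=4
  #.#.. -> #   bit 20 = 1  t=2,i=6
  #..## -> .   bit 19 = 0  t=2,i=8
  #..#. -> #   bit 18 = 1  t=4,i=11
  #...# -> .   bit 17 = 0  t=0,i=8
  #.... -> #   bit 16 = 1  t=0,i=1
  .#### -> .   bit 15 = 0  t=2,i=1
  .###. -> .   bit 14 = 0  t=0,i=5
  .##.# -> #   bit 13 = 1  t=3,i=7
  .##.. -> #   bit 12 = 1  t=1,i=1
  .#.## -> .   bit 11 = 0  t=3,i=5
  .#.#. -> #   bit 10 = 1  t=3,i=3
  .#..# -> #   bit 9 = 1  t=2,i=7
  .#... -> .   bit 8 = 0  t=1,i=8
  ..### -> .   bit 7 = 0  t=0,i=4
  ..##. -> #   bit 6 = 1  t=1,i=0
  ..#.# -> #   bit 5 = 1  t=3,i=2
  ..#.. -> .   bit 4 = 0  t=1,i=7
  ...## -> .   bit 3 = 0  t=0,i=3
  ...#. -> #   bit 2 = 1  t=1,i=6
  ....# -> .   bit 1 = 0  t=0,i=2
  ..... -> #   bit 0 = 1  t=1,i=4
  bits 10101011110101010011011001100101 = 2882877029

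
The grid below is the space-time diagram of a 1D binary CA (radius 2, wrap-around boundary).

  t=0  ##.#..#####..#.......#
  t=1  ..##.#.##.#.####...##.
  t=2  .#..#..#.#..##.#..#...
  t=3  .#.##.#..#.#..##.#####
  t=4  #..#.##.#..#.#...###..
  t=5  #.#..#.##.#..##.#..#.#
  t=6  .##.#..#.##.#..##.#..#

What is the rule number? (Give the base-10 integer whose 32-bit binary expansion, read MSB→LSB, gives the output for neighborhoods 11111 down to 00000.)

2497544474

  [31] ##### => #  t=0,i=8
  [30] ####. => .  t=0,i=9
  [29] ###.# => .  t=0,i=1
  [28] ###.. => #  t=0,i=10
  [27] ##.## => .  t=3,i=16
  [26] ##.#. => #  t=0,i=2
  [25] ##..# => .  t=0,i=11
  [24] ##... => .  t=1,i=16
  [23] #.### => #  t=1,i=12
  [22] #.##. => #  t=1,i=7
  [21] #.#.# => .  t=1,i=5
  [20] #.#.. => #  t=0,i=3
  [19] #..## => #  t=0,i=5
  [18] #..#. => #  t=0,i=12
  [17] #...# => .  t=1,i=0
  [16] #.... => #  t=0,i=15
  [15] .#### => #  t=0,i=7
  [14] .###. => .  t=0,i=0
  [13] .##.# => .  t=1,i=3
  [12] .##.. => .  t=1,i=20
  [11] .#.## => .  t=1,i=6
  [10] .#.#. => .  t=2,i=8
  [9] .#..# => .  t=0,i=4
  [8] .#... => #  t=0,i=14
  [7] ..### => .  t=0,i=6
  [6] ..##. => .  t=1,i=2
  [5] ..#.# => .  t=2,i=7
  [4] ..#.. => #  t=0,i=13
  [3] ...## => #  t=0,i=20
  [2] ...#. => .  t=2,i=0
  [1] ....# => #  t=0,i=19
  [0] ..... => .  t=0,i=16
  bits 10010100110111011000000100011010 = 2497544474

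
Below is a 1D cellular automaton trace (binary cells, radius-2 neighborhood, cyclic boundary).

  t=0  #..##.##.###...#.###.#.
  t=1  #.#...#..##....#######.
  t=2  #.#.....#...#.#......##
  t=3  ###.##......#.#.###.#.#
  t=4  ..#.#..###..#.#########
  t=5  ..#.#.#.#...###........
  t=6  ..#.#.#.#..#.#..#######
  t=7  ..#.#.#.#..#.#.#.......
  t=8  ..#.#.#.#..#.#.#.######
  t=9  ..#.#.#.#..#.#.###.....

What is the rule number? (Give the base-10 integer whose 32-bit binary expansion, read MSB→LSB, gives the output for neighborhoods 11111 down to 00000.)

  #####|.  b31=0 t=1,i=17
  ####.|.  b30=0 t=1,i=20
  ###.#|#  b29=1 t=0,i=19
  ###..|.  b28=0 t=0,i=11
  ##.##|.  b27=0 t=0,i=5
  ##.#.|#  b26=1 t=0,i=20
  ##..#|.  b25=0 t=4,i=0
  ##...|.  b24=0 t=0,i=12
  #.###|#  b23=1 t=0,i=9
  #.##.|#  b22=1 t=0,i=6
  #.#.#|#  b21=1 t=0,i=21
  #.#..|#  b20=1 t=0,i=0
  #..##|#  b19=1 t=0,i=2
  #..#.|.  b18=0 t=4,i=1
  #...#|.  b17=0 t=0,i=13
  #....|#  b16=1 t=1,i=12
  .####|.  b15=0 t=1,i=16
  .###.|#  b14=1 t=0,i=10
  .##.#|.  b13=0 t=0,i=4
  .##..|.  b12=0 t=1,i=10
  .#.##|#  b11=1 t=0,i=16
  .#.#.|.  b10=0 t=0,i=22
  .#..#|.  b9=0 t=0,i=1
  .#...|.  b8=0 t=1,i=3
  ..###|.  b7=0 t=1,i=15
  ..##.|.  b6=0 t=0,i=3
  ..#.#|#  b5=1 t=0,i=15
  ..#..|.  b4=0 t=1,i=6
  ...##|#  b3=1 t=1,i=14
  ...#.|.  b2=0 t=0,i=14
  ....#|.  b1=0 t=1,i=13
  .....|#  b0=1 t=2,i=5
  bits 00100100111110010100100000101001 = 620316713

620316713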